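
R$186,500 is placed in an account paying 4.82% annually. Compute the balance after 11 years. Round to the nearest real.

FV = PV·(1+i)^n = 186,500 × 1.678362 = 313,014.5642

R$313,015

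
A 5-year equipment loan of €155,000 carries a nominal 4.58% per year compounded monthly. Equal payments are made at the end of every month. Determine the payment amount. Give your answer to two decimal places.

€2,895.31

i = 0.0458/12 = 0.00381667 per month; n = 5·12 = 60.
PMT = 155000 / ( [1 − (1+0.00381667)^(−60)] / 0.00381667 ) = 155000 / 53.534858 = 2,895.3098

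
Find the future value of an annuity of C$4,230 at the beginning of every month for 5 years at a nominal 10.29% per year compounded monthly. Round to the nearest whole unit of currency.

i = 0.1029/12 = 0.008575 per month; n = 5·12 = 60.
FV = PMT · [(1+i)^n − 1] / i × (1+i) = 4230 · 78.702584 = 332,911.9294
(Beginning-of-period payments → annuity-due factor ×(1+i).)

C$332,912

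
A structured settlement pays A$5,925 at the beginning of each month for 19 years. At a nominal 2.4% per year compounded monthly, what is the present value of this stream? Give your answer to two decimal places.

i = 0.024/12 = 0.002 per month; n = 19·12 = 228.
PV = PMT · [1 − (1+i)^(−n)] / i × (1+i) = 5925 · 183.314629 = 1,086,139.1761
Payments are at the start of each period, so multiply by (1+i).

A$1,086,139.18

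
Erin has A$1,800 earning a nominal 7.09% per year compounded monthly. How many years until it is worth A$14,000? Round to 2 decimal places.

29.02 years

Periodic rate i = 0.0709/12 = 0.00590833.
n = ln(14000/1800) / ln(1+0.00590833) = ln(7.77778) / 0.005891 = 348.2073 months
= 348.2073/12 years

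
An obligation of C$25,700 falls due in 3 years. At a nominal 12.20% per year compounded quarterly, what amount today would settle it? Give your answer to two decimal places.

C$17,920.79

With 4 periods per year: i = 0.0305, n = 12.
PV = 25,700 / (1 + 0.0305)^12 = 25,700 / 1.434089 = 17,920.7908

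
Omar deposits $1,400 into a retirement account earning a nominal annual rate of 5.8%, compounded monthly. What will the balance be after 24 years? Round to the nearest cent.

$5,613.19

Periodic rate i = 0.058/12 = 0.00483333; n = 24 × 12 = 288 periods.
1,400 × (1+0.00483333)^288 = 1,400 × 4.009421 = 5,613.1892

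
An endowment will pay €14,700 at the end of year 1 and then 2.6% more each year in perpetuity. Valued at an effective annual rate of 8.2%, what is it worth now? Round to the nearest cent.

PV = PMT / (i − g) = 14700 / (0.082 − 0.026) = 14700 / 0.056000 = 262,500.0000

€262,500.00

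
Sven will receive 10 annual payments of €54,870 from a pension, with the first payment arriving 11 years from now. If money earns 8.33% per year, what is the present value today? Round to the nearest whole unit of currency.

PV at t=10 (ordinary 10-year annuity): 54870 × a(10|0.0833) = 54870 × 6.611341 = 362,764.2597
Discount back 10 years: 362,764.2597 × (1+0.0833)^(−10) = 362,764.2597 × 0.449275 = 162,981.0312

€162,981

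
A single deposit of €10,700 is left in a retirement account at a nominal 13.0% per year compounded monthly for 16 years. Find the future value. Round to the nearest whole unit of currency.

i = 0.13/12 = 0.0108333 per month; n = 16·12 = 192.
10,700 × (1+0.0108333)^192 = 10,700 × 7.915430 = 84,695.1035

€84,695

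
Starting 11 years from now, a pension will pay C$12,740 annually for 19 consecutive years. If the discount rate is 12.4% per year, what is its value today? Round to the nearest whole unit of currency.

C$28,458

PV at t=10 (ordinary 19-year annuity): 12740 × a(19|0.124) = 12740 × 7.189495 = 91,594.1699
PV₀ = 91,594.1699 / (1+0.124)^10 = 91,594.1699 / 3.218571 = 28,458.0225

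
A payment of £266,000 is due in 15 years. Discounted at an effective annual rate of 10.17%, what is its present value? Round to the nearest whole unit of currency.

£62,220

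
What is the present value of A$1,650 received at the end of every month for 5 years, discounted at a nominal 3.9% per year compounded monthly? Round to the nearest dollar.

With 12 periods per year: i = 0.00325, n = 60.
Annuity factor a(60|0.00325) = 54.432347; PV = 1650 × 54.432347 = 89,813.3730

A$89,813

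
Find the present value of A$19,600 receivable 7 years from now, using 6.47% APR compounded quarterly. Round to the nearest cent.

i = 0.0647/4 = 0.016175 per quarter; n = 7·4 = 28.
Discount factor = (1+0.016175)^(−28) = 0.638090; PV = 19,600 × 0.638090 = 12,506.5608

A$12,506.56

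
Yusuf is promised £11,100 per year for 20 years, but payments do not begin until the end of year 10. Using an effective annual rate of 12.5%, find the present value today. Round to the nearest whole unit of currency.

£27,846

PV at t=9 (ordinary 20-year annuity): 11100 × a(20|0.125) = 11100 × 7.241353 = 80,379.0223
Discount back 9 years: 80,379.0223 × (1+0.125)^(−9) = 80,379.0223 × 0.346439 = 27,846.4616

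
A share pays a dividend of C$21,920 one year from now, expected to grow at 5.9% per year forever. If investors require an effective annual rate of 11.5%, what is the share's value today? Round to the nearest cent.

C$391,428.57

PV = D₁/(r − g) = 21920/(0.115 − 0.059) = 391,428.5714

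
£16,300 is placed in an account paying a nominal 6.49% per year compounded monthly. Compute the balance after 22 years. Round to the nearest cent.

i = 0.0649/12 = 0.00540833 per month; n = 22·12 = 264.
FV = PV·(1+i)^n = 16,300 × 4.153506 = 67,702.1518

£67,702.15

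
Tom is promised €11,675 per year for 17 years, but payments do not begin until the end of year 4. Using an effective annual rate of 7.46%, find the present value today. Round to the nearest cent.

PV at t=3 (ordinary 17-year annuity): 11675 × a(17|0.0746) = 11675 × 9.459663 = 110,441.5619
PV₀ = 110,441.5619 / (1+0.0746)^3 = 110,441.5619 / 1.240911 = 89,000.4149

€89,000.41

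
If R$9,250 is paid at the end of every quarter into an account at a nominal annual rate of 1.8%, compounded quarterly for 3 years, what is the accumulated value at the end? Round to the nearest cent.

R$113,788.88

With 4 periods per year: i = 0.0045, n = 12.
FV = PMT · [(1+i)^n − 1] / i = 9250 · 12.301500 = 113,788.8790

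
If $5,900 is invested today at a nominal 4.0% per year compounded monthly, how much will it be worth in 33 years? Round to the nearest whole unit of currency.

$22,038

Periodic rate i = 0.04/12 = 0.00333333; n = 33 × 12 = 396 periods.
5,900 × (1+0.00333333)^396 = 5,900 × 3.735213 = 22,037.7574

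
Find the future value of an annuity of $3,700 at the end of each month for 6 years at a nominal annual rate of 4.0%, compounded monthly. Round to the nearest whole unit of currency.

$300,523

i = 0.04/12 = 0.00333333 per month; n = 6·12 = 72.
FV = 3700 × [(1+0.00333333)^72 − 1] / 0.00333333 = 3700 × 81.222564 = 300,523.4858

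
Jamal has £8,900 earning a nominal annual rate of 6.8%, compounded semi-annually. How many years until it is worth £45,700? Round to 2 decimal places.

Periodic rate i = 0.068/2 = 0.034.
(1+i)^n = 45700/8900 = 5.13483, so n = ln 5.13483 / ln 1.034 = 48.9325 half-years
= 48.9325/2 years

24.47 years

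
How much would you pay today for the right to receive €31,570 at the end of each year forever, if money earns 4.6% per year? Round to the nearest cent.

€686,304.35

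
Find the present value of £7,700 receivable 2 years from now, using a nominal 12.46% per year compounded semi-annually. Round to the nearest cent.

Periodic rate i = 0.1246/2 = 0.0623; n = 2 × 2 = 4 periods.
PV = 7,700 / (1 + 0.0623)^4 = 7,700 / 1.273470 = 6,046.4713

£6,046.47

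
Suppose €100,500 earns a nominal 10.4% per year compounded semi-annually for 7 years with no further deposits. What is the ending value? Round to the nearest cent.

With 2 periods per year: i = 0.052, n = 14.
100,500 × (1+0.052)^14 = 100,500 × 2.033388 = 204,355.5416

€204,355.54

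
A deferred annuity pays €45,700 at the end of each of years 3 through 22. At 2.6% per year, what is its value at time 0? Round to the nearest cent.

PV at t=2 (ordinary 20-year annuity): 45700 × a(20|0.026) = 45700 × 15.442910 = 705,741.0030
PV₀ = 705,741.0030 / (1+0.026)^2 = 705,741.0030 / 1.052676 = 670,425.6609

€670,425.66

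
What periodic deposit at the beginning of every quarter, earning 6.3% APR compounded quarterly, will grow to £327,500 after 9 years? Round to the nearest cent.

Periodic rate i = 0.063/4 = 0.01575; n = 9 × 4 = 36 periods.
PMT = 327500 / ( [(1+0.01575)^36 − 1] / 0.01575 × (1+i) ) = 327500 / 48.704225 = 6,724.2626

£6,724.26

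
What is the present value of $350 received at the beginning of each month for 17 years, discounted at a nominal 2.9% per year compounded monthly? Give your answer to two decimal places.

$56,451.63

Periodic rate i = 0.029/12 = 0.00241667; n = 17 × 12 = 204 periods.
PV = 350 × [1 − (1+0.00241667)^(−204)] / 0.00241667 × (1+i) = 350 × 161.290371 = 56,451.6300
(Beginning-of-period payments → annuity-due factor ×(1+i).)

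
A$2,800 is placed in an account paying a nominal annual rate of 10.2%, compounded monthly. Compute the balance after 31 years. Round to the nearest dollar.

i = 0.102/12 = 0.0085 per month; n = 31·12 = 372.
2,800 × (1+0.0085)^372 = 2,800 × 23.304283 = 65,251.9928

A$65,252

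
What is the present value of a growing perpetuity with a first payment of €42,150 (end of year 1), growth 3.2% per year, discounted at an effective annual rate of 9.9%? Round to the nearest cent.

PV = PMT / (i − g) = 42150 / (0.099 − 0.032) = 42150 / 0.067000 = 629,104.4776

€629,104.48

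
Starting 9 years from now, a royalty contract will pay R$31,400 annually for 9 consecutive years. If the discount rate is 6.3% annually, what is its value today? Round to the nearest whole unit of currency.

R$129,309

PV at t=8 (ordinary 9-year annuity): 31400 × a(9|0.063) = 31400 × 6.713763 = 210,812.1447
PV₀ = 210,812.1447 / (1+0.063)^8 = 210,812.1447 / 1.630295 = 129,309.2254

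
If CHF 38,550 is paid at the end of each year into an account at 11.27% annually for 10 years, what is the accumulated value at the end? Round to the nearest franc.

CHF 653,075

FV = PMT · [(1+i)^n − 1] / i = 38550 · 16.940984 = 653,074.9382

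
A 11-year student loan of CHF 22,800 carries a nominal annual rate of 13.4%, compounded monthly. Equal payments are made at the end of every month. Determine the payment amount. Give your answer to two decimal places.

CHF 331.03

With 12 periods per year: i = 0.0111667, n = 132.
PMT = 22800 / ( [1 − (1+0.0111667)^(−132)] / 0.0111667 ) = 22800 / 68.875875 = 331.0303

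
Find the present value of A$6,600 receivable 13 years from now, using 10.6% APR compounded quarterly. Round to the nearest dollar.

i = 0.106/4 = 0.0265 per quarter; n = 13·4 = 52.
Discount factor = (1+0.0265)^(−52) = 0.256646; PV = 6,600 × 0.256646 = 1,693.8632

A$1,694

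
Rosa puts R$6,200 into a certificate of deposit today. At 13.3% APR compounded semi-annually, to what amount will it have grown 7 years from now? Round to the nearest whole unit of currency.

R$15,270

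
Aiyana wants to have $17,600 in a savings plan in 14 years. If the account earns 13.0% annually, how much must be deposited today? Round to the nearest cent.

PV = 17,600 / (1 + 0.13)^14 = 17,600 / 5.534753 = 3,179.9073

$3,179.91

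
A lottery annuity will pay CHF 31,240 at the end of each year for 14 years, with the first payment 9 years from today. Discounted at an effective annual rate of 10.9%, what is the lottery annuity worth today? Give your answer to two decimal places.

CHF 95,835.68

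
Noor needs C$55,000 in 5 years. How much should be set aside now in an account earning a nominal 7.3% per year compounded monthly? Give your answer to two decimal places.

With 12 periods per year: i = 0.00608333, n = 60.
Discount factor = (1+0.00608333)^(−60) = 0.694965; PV = 55,000 × 0.694965 = 38,223.0567

C$38,223.06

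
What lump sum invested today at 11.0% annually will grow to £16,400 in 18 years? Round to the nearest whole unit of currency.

Discount factor = (1+0.11)^(−18) = 0.152822; PV = 16,400 × 0.152822 = 2,506.2837

£2,506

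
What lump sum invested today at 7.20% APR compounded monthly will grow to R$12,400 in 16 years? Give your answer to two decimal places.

R$3,931.96

i = 0.072/12 = 0.006 per month; n = 16·12 = 192.
Discount factor = (1+0.006)^(−192) = 0.317094; PV = 12,400 × 0.317094 = 3,931.9627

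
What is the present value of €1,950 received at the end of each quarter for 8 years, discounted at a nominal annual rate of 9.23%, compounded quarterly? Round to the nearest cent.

€43,782.73

Periodic rate i = 0.0923/4 = 0.023075; n = 8 × 4 = 32 periods.
PV = PMT · [1 − (1+i)^(−n)] / i = 1950 · 22.452681 = 43,782.7273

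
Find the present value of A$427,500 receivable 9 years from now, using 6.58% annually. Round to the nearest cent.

PV = 427,500 / (1 + 0.0658)^9 = 427,500 / 1.774522 = 240,909.9158

A$240,909.92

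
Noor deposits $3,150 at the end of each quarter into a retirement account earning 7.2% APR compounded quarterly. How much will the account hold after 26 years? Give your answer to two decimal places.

$943,940.42

With 4 periods per year: i = 0.018, n = 104.
FV = 3150 × [(1+0.018)^104 − 1] / 0.018 = 3150 × 299.663624 = 943,940.4159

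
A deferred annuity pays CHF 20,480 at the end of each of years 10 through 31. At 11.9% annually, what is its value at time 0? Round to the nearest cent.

PV at t=9 (ordinary 22-year annuity): 20480 × a(22|0.119) = 20480 × 7.695104 = 157,595.7283
PV₀ = 157,595.7283 / (1+0.119)^9 = 157,595.7283 / 2.750875 = 57,289.3194

CHF 57,289.32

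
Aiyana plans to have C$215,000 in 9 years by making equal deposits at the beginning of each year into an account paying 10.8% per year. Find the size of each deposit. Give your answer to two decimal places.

C$13,815.89

PMT = 215000 / ( [(1+0.108)^9 − 1] / 0.108 × (1+i) ) = 215000 / 15.561788 = 13,815.8934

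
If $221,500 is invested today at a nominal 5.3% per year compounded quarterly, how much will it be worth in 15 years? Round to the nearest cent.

$487,944.55

With 4 periods per year: i = 0.01325, n = 60.
FV = PV·(1+i)^n = 221,500 × 2.202910 = 487,944.5543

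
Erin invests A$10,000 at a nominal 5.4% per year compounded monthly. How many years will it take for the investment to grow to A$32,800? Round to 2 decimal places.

Periodic rate i = 0.054/12 = 0.0045.
(1+i)^n = 32800/10000 = 3.28000, so n = ln 3.28000 / ln 1.0045 = 264.5587 months
= 264.5587/12 years

22.05 years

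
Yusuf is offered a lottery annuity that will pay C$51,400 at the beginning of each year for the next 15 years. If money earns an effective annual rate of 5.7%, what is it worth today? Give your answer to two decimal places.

C$538,163.61

PV = 51400 × [1 − (1+0.057)^(−15)] / 0.057 × (1+i) = 51400 × 10.470109 = 538,163.6126
(annuity-due: payments at period start, so ×(1+i).)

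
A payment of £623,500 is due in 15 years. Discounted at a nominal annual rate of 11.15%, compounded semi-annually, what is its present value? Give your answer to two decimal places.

£122,462.68

With 2 periods per year: i = 0.05575, n = 30.
PV = 623,500 / (1 + 0.05575)^30 = 623,500 / 5.091347 = 122,462.6787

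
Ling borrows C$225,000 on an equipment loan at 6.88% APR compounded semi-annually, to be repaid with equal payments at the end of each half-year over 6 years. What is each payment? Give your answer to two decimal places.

Periodic rate i = 0.0688/2 = 0.0344; n = 6 × 2 = 12 periods.
PMT = 225000 / ( [1 − (1+0.0344)^(−12)] / 0.0344 ) = 225000 / 9.697546 = 23,201.7450

C$23,201.75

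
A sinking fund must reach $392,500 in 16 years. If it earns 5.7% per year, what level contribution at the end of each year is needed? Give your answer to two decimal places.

FV-annuity factor = 25.047837; PMT = 392500 / 25.047837 = 15,670.0157

$15,670.02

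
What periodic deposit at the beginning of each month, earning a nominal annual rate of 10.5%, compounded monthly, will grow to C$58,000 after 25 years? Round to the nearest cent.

With 12 periods per year: i = 0.00875, n = 300.
FV-annuity factor × (1+i) = 1458.116705; PMT = 58000 / 1458.116705 = 39.7773

C$39.78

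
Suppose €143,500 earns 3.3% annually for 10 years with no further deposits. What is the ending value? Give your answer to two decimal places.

€198,543.25

FV = PV·(1+i)^n = 143,500 × 1.383577 = 198,543.2452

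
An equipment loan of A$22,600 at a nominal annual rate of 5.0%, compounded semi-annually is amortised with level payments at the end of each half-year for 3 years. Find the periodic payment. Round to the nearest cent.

A$4,103.03

With 2 periods per year: i = 0.025, n = 6.
PMT = 22600 / ( [1 − (1+0.025)^(−6)] / 0.025 ) = 22600 / 5.508125 = 4,103.0293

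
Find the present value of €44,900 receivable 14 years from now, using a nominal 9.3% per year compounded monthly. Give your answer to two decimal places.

Periodic rate i = 0.093/12 = 0.00775; n = 14 × 12 = 168 periods.
PV = FV·(1+i)^(−n) = 44,900 × 0.273356 = 12,273.6800

€12,273.68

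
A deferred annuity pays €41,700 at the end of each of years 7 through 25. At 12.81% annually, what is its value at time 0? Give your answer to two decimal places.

€141,951.56

Value one period before first payment (t=6): 41700 × [1 − (1+0.1281)^(−19)] / 0.1281 = 41700 × 7.016002 = 292,567.2860
PV₀ = 292,567.2860 / (1+0.1281)^6 = 292,567.2860 / 2.061036 = 141,951.5593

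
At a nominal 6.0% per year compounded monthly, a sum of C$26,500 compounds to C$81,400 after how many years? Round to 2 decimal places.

Periodic rate i = 0.06/12 = 0.005.
(1+i)^n = 81400/26500 = 3.07170, so n = ln 3.07170 / ln 1.005 = 225.0068 months
= 225.0068/12 years

18.75 years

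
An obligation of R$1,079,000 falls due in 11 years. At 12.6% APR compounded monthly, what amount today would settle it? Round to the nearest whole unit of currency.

With 12 periods per year: i = 0.0105, n = 132.
PV = FV·(1+i)^(−n) = 1,079,000 × 0.251887 = 271,786.2543

R$271,786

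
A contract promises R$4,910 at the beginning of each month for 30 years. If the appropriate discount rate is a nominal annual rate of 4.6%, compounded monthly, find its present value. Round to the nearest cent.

i = 0.046/12 = 0.00383333 per month; n = 30·12 = 360.
Annuity factor a(360|0.00383333) × (1+i) = 195.814759; PV = 4910 × 195.814759 = 961,450.4659
Payments are at the start of each period, so multiply by (1+i).

R$961,450.47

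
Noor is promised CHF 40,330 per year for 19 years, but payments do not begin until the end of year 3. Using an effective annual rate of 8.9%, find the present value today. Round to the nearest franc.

CHF 306,482

PV at t=2 (ordinary 19-year annuity): 40330 × a(19|0.089) = 40330 × 9.012234 = 363,463.4035
PV₀ = 363,463.4035 / (1+0.089)^2 = 363,463.4035 / 1.185921 = 306,481.9693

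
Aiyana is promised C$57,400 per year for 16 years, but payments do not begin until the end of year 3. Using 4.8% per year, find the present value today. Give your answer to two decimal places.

PV at t=2 (ordinary 16-year annuity): 57400 × a(16|0.048) = 57400 × 10.993715 = 631,039.2576
PV₀ = 631,039.2576 / (1+0.048)^2 = 631,039.2576 / 1.098304 = 574,557.9162

C$574,557.92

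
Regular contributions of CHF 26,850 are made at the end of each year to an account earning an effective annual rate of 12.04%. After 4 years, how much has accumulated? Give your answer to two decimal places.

Accumulation factor s(4|0.1204) = 4.782130; FV = 26850 × 4.782130 = 128,400.1899

CHF 128,400.19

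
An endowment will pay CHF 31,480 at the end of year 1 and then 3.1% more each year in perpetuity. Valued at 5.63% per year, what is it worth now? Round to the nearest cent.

CHF 1,244,268.77

PV = PMT / (i − g) = 31480 / (0.0563 − 0.031) = 31480 / 0.025300 = 1,244,268.7747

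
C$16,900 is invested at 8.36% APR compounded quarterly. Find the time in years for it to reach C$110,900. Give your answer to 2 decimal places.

22.74 years

Periodic rate i = 0.0836/4 = 0.0209.
(1+i)^n = 110900/16900 = 6.56213, so n = ln 6.56213 / ln 1.0209 = 90.9525 quarters
= 90.9525/4 years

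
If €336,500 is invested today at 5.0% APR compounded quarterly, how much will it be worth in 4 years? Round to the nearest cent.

€410,492.83

With 4 periods per year: i = 0.0125, n = 16.
FV = PV·(1+i)^n = 336,500 × 1.219890 = 410,492.8328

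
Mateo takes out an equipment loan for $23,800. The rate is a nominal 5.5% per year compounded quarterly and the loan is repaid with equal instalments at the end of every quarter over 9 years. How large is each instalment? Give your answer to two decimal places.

$842.62

i = 0.055/4 = 0.01375 per quarter; n = 9·4 = 36.
PMT = 23800 / ( [1 − (1+0.01375)^(−36)] / 0.01375 ) = 23800 / 28.245091 = 842.6243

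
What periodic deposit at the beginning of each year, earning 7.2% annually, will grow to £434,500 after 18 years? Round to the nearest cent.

£11,694.30

PMT = 434500 / ( [(1+0.072)^18 − 1] / 0.072 × (1+i) ) = 434500 / 37.154842 = 11,694.3034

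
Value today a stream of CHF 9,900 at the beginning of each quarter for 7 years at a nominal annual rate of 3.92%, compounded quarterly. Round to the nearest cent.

With 4 periods per year: i = 0.0098, n = 28.
PV = PMT · [1 − (1+i)^(−n)] / i × (1+i) = 9900 · 24.622226 = 243,760.0346
(annuity-due: payments at period start, so ×(1+i).)

CHF 243,760.03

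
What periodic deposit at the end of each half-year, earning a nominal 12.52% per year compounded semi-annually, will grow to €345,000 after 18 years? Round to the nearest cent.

€2,734.34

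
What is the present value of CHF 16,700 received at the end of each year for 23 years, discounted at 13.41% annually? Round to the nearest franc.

Annuity factor a(23|0.1341) = 7.044464; PV = 16700 × 7.044464 = 117,642.5430

CHF 117,643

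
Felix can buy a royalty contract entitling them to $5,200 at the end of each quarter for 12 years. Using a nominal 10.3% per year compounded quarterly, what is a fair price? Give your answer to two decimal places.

$142,343.58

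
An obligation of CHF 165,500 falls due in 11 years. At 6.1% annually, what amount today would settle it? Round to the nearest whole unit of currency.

CHF 86,284

PV = FV·(1+i)^(−n) = 165,500 × 0.521352 = 86,283.7030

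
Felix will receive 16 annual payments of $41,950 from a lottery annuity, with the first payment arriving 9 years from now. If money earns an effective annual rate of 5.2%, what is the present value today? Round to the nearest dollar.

$298,803

PV at t=8 (ordinary 16-year annuity): 41950 × a(16|0.052) = 41950 × 10.685125 = 448,240.9848
Discount back 8 years: 448,240.9848 × (1+0.052)^(−8) = 448,240.9848 × 0.666613 = 298,803.4758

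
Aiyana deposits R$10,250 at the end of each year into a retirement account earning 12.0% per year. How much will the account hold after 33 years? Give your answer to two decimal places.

FV = PMT · [(1+i)^n − 1] / i = 10250 · 342.429446 = 3,509,901.8168

R$3,509,901.82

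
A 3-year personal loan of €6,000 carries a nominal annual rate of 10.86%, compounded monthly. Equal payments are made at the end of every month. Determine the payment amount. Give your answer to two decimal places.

€196.03

i = 0.1086/12 = 0.00905 per month; n = 3·12 = 36.
Annuity-PV factor = 30.606819; PMT = 6000 / 30.606819 = 196.0347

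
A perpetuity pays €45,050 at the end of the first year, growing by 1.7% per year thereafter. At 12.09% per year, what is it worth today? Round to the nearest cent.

€433,589.99

PV = D₁/(r − g) = 45050/(0.1209 − 0.017) = 433,589.9904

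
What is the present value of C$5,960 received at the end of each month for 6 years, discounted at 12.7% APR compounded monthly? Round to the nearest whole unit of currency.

Periodic rate i = 0.127/12 = 0.0105833; n = 6 × 12 = 72 periods.
PV = 5960 × [1 − (1+0.0105833)^(−72)] / 0.0105833 = 5960 × 50.210591 = 299,255.1207

C$299,255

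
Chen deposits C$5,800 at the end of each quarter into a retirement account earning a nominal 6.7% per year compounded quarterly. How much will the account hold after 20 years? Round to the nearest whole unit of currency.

Periodic rate i = 0.067/4 = 0.01675; n = 20 × 4 = 80 periods.
Accumulation factor s(80|0.01675) = 165.784555; FV = 5800 × 165.784555 = 961,550.4210

C$961,550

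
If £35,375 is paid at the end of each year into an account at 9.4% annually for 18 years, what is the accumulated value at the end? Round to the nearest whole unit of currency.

Accumulation factor s(18|0.094) = 42.964066; FV = 35375 × 42.964066 = 1,519,853.8338

£1,519,854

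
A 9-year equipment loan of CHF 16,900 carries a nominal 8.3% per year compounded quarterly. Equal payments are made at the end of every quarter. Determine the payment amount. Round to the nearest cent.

CHF 671.05

i = 0.083/4 = 0.02075 per quarter; n = 9·4 = 36.
PMT = 16900 / ( [1 − (1+0.02075)^(−36)] / 0.02075 ) = 16900 / 25.184504 = 671.0476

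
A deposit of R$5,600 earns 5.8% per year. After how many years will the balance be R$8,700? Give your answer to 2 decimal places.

(1+i)^n = 8700/5600 = 1.55357, so n = ln 1.55357 / ln 1.058 = 7.8140 years

7.81 years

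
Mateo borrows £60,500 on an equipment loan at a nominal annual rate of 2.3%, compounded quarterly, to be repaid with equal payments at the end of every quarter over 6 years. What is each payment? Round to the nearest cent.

£2,706.00

Periodic rate i = 0.023/4 = 0.00575; n = 6 × 4 = 24 periods.
Annuity-PV factor = 22.357731; PMT = 60500 / 22.357731 = 2,705.9992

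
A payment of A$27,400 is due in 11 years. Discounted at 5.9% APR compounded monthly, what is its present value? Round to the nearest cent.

i = 0.059/12 = 0.00491667 per month; n = 11·12 = 132.
Discount factor = (1+0.00491667)^(−132) = 0.523400; PV = 27,400 × 0.523400 = 14,341.1534

A$14,341.15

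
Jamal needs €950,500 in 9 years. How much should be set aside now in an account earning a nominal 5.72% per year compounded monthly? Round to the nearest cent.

€568,733.08

i = 0.0572/12 = 0.00476667 per month; n = 9·12 = 108.
PV = FV·(1+i)^(−n) = 950,500 × 0.598351 = 568,733.0780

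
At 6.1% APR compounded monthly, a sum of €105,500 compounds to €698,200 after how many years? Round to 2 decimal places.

Periodic rate i = 0.061/12 = 0.00508333.
n = ln(698200/105500) / ln(1+0.00508333) = ln(6.61801) / 0.005070 = 372.7070 months
= 372.7070/12 years

31.06 years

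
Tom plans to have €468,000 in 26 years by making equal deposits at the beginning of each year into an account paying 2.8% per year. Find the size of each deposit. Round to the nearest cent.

€12,136.42

FV-annuity factor × (1+i) = 38.561633; PMT = 468000 / 38.561633 = 12,136.4155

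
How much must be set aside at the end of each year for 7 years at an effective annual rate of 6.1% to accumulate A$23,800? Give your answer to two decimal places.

A$2,826.78

PMT = 23800 / ( [(1+0.061)^7 − 1] / 0.061 ) = 23800 / 8.419476 = 2,826.7792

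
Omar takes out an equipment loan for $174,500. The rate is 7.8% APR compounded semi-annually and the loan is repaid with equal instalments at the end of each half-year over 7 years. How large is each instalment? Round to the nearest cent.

$16,410.86

i = 0.078/2 = 0.039 per half-year; n = 7·2 = 14.
PMT = 174500 / ( [1 − (1+0.039)^(−14)] / 0.039 ) = 174500 / 10.633202 = 16,410.8615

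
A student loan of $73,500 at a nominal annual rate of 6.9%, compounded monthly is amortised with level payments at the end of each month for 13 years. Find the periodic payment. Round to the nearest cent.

Periodic rate i = 0.069/12 = 0.00575; n = 13 × 12 = 156 periods.
PMT = 73500 / ( [1 − (1+0.00575)^(−156)] / 0.00575 ) = 73500 / 102.810404 = 714.9082

$714.91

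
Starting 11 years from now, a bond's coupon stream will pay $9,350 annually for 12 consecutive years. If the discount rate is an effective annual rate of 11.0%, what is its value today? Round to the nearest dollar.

$21,379

PV at t=10 (ordinary 12-year annuity): 9350 × a(12|0.11) = 9350 × 6.492356 = 60,703.5300
PV₀ = 60,703.5300 / (1+0.11)^10 = 60,703.5300 / 2.839421 = 21,378.8411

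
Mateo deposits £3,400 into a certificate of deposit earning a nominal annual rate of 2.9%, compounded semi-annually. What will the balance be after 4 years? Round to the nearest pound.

£3,815

i = 0.029/2 = 0.0145 per half-year; n = 4·2 = 8.
FV = PV·(1+i)^n = 3,400 × 1.122061 = 3,815.0069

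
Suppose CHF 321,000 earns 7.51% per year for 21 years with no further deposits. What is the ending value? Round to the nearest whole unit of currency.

CHF 1,468,693

FV = 321,000 × (1 + 0.0751)^21 = 1,468,693.3601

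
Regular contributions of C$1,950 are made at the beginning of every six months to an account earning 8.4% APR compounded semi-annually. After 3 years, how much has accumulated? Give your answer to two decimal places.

C$13,545.48

With 2 periods per year: i = 0.042, n = 6.
FV = 1950 × [(1+0.042)^6 − 1] / 0.042 × (1+i) = 1950 × 6.946399 = 13,545.4787
(annuity-due: payments at period start, so ×(1+i).)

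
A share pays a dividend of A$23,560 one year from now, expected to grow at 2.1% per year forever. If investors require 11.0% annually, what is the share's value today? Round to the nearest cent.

PV = D₁/(r − g) = 23560/(0.11 − 0.021) = 264,719.1011

A$264,719.10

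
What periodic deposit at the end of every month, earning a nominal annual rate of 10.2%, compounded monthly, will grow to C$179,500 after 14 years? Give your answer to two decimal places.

C$485.10

Periodic rate i = 0.102/12 = 0.0085; n = 14 × 12 = 168 periods.
PMT = 179500 / ( [(1+0.0085)^168 − 1] / 0.0085 ) = 179500 / 370.030423 = 485.0952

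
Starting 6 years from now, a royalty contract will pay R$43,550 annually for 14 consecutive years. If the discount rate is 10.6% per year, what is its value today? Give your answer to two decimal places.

R$187,679.16

Value one period before first payment (t=5): 43550 × [1 − (1+0.106)^(−14)] / 0.106 = 43550 × 7.131872 = 310,593.0235
Discount back 5 years: 310,593.0235 × (1+0.106)^(−5) = 310,593.0235 × 0.604261 = 187,679.1646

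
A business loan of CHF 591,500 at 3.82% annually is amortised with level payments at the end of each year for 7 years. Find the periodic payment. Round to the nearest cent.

Annuity-PV factor = 6.042184; PMT = 591500 / 6.042184 = 97,895.0698

CHF 97,895.07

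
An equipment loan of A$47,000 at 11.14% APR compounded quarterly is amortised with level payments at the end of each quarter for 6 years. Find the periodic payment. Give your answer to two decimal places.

With 4 periods per year: i = 0.02785, n = 24.
PMT = 47000 / ( [1 − (1+0.02785)^(−24)] / 0.02785 ) = 47000 / 17.334542 = 2,711.3494

A$2,711.35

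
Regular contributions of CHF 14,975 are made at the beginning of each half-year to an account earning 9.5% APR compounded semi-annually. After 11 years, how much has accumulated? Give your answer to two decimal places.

i = 0.095/2 = 0.0475 per half-year; n = 11·2 = 22.
FV = 14975 × [(1+0.0475)^22 − 1] / 0.0475 × (1+i) = 14975 × 39.161137 = 586,438.0281
(Beginning-of-period payments → annuity-due factor ×(1+i).)

CHF 586,438.03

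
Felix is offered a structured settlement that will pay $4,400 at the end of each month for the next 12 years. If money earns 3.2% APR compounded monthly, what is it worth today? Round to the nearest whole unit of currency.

$525,559

i = 0.032/12 = 0.00266667 per month; n = 12·12 = 144.
Annuity factor a(144|0.00266667) = 119.445136; PV = 4400 × 119.445136 = 525,558.5994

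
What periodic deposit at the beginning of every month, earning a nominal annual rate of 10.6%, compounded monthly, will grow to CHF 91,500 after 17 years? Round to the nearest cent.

CHF 159.79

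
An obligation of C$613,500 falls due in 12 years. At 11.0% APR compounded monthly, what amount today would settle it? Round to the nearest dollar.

Periodic rate i = 0.11/12 = 0.00916667; n = 12 × 12 = 144 periods.
PV = FV·(1+i)^(−n) = 613,500 × 0.268747 = 164,875.9782

C$164,876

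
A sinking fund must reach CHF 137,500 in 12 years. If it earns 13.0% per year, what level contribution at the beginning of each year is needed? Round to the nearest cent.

CHF 4,743.88

PMT = 137500 / ( [(1+0.13)^12 − 1] / 0.13 × (1+i) ) = 137500 / 28.984701 = 4,743.8820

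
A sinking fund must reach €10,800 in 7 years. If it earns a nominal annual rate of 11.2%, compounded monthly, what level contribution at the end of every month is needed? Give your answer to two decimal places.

Periodic rate i = 0.112/12 = 0.00933333; n = 7 × 12 = 84 periods.
PMT = 10800 / ( [(1+0.00933333)^84 − 1] / 0.00933333 ) = 10800 / 126.671393 = 85.2600

€85.26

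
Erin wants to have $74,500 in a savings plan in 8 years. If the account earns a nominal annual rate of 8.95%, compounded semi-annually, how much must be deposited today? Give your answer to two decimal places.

$36,979.26

i = 0.0895/2 = 0.04475 per half-year; n = 8·2 = 16.
PV = FV·(1+i)^(−n) = 74,500 × 0.496366 = 36,979.2583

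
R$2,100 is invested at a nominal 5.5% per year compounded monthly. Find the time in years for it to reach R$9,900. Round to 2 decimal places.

28.26 years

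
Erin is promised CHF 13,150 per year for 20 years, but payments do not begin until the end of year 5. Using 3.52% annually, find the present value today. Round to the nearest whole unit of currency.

Value one period before first payment (t=4): 13150 × [1 − (1+0.0352)^(−20)] / 0.0352 = 13150 × 14.186718 = 186,555.3381
Discount back 4 years: 186,555.3381 × (1+0.0352)^(−4) = 186,555.3381 × 0.870769 = 162,446.6004

CHF 162,447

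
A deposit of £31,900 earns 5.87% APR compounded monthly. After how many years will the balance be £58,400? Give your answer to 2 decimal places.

Periodic rate i = 0.0587/12 = 0.00489167.
n = ln(58400/31900) / ln(1+0.00489167) = ln(1.83072) / 0.004880 = 123.9225 months
= 123.9225/12 years

10.33 years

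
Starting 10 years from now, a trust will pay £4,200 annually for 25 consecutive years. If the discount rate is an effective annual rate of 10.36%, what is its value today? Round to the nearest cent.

Value one period before first payment (t=9): 4200 × [1 − (1+0.1036)^(−25)] / 0.1036 = 4200 × 8.831501 = 37,092.3025
PV₀ = 37,092.3025 / (1+0.1036)^9 = 37,092.3025 / 2.428316 = 15,274.9067

£15,274.91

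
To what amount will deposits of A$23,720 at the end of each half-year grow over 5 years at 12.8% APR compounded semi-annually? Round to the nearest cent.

Periodic rate i = 0.128/2 = 0.064; n = 5 × 2 = 10 periods.
Accumulation factor s(10|0.064) = 13.431032; FV = 23720 × 13.431032 = 318,584.0798

A$318,584.08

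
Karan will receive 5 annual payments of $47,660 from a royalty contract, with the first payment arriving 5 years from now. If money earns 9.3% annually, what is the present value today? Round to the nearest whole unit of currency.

Value one period before first payment (t=4): 47660 × [1 − (1+0.093)^(−5)] / 0.093 = 47660 × 3.859562 = 183,946.7145
PV₀ = 183,946.7145 / (1+0.093)^4 = 183,946.7145 / 1.427186 = 128,887.6744

$128,888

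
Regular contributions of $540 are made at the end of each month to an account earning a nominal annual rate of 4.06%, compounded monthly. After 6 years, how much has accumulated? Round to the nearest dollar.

With 12 periods per year: i = 0.00338333, n = 72.
FV = 540 × [(1+0.00338333)^72 − 1] / 0.00338333 = 540 × 81.372244 = 43,941.0120

$43,941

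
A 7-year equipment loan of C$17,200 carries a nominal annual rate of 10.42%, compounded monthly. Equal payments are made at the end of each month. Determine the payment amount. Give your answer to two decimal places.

i = 0.1042/12 = 0.00868333 per month; n = 7·12 = 84.
PMT = 17200 / ( [1 − (1+0.00868333)^(−84)] / 0.00868333 ) = 17200 / 59.456561 = 289.2868

C$289.29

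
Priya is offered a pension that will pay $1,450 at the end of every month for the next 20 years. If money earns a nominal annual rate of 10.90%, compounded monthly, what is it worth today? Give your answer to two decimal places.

With 12 periods per year: i = 0.00908333, n = 240.
Annuity factor a(240|0.00908333) = 97.523725; PV = 1450 × 97.523725 = 141,409.4015

$141,409.40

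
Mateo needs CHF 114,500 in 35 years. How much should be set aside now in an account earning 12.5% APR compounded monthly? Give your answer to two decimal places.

i = 0.125/12 = 0.0104167 per month; n = 35·12 = 420.
PV = 114,500 / (1 + 0.0104167)^420 = 114,500 / 77.662348 = 1,474.3309

CHF 1,474.33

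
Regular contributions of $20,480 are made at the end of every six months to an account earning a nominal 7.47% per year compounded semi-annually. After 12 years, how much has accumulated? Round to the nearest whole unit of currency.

$773,720

i = 0.0747/2 = 0.03735 per half-year; n = 12·2 = 24.
Accumulation factor s(24|0.03735) = 37.779303; FV = 20480 × 37.779303 = 773,720.1224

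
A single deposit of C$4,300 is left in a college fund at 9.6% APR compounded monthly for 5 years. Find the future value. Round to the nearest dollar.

C$6,936

Periodic rate i = 0.096/12 = 0.008; n = 5 × 12 = 60 periods.
4,300 × (1+0.008)^60 = 4,300 × 1.612991 = 6,935.8610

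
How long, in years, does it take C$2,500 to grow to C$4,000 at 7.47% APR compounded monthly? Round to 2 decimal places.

6.31 years

Periodic rate i = 0.0747/12 = 0.006225.
(1+i)^n = 4000/2500 = 1.60000, so n = ln 1.60000 / ln 1.00622 = 75.7373 months
= 75.7373/12 years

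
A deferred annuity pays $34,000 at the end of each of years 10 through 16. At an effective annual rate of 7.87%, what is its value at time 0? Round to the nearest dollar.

$89,917

PV at t=9 (ordinary 7-year annuity): 34000 × a(7|0.0787) = 34000 × 5.229598 = 177,806.3483
Discount back 9 years: 177,806.3483 × (1+0.0787)^(−9) = 177,806.3483 × 0.505701 = 89,916.8645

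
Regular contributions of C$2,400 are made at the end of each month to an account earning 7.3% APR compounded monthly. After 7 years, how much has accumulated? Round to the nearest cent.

C$262,111.10

i = 0.073/12 = 0.00608333 per month; n = 7·12 = 84.
FV = PMT · [(1+i)^n − 1] / i = 2400 · 109.212960 = 262,111.1030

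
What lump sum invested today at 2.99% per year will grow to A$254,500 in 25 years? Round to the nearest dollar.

PV = FV·(1+i)^(−n) = 254,500 × 0.478766 = 121,846.0158

A$121,846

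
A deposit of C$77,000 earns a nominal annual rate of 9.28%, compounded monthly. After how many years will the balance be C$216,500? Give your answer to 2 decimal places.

Periodic rate i = 0.0928/12 = 0.00773333.
(1+i)^n = 216500/77000 = 2.81169, so n = ln 2.81169 / ln 1.00773 = 134.1953 months
= 134.1953/12 years

11.18 years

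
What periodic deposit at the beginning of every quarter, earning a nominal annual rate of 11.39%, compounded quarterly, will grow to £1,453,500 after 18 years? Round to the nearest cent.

£6,143.86

With 4 periods per year: i = 0.028475, n = 72.
FV-annuity factor × (1+i) = 236.577774; PMT = 1.4535e+06 / 236.577774 = 6,143.8570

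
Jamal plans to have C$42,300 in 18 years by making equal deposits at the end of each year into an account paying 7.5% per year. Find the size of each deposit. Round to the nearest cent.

C$1,185.62

PMT = 42300 / ( [(1+0.075)^18 − 1] / 0.075 ) = 42300 / 35.677388 = 1,185.6249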